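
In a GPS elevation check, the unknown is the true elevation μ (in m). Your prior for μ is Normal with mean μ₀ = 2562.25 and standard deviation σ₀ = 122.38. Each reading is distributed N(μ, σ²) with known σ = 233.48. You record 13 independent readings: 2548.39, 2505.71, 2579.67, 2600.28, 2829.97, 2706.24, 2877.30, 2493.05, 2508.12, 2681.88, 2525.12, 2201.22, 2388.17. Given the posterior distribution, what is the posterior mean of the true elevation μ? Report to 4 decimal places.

For Normal data with known variance σ², a Normal(μ₀, σ₀²) prior on μ is conjugate. Posterior precision = 1/σ₀² + n/σ²; posterior mean is the precision-weighted average of μ₀ and x̄.
Σxᵢ = 2548.39 + 2505.71 + 2579.67 + 2600.28 + 2829.97 + 2706.24 + 2877.30 + 2493.05 + 2508.12 + 2681.88 + 2525.12 + 2201.22 + 2388.17 = 33445.12, so n·x̄ = 33445.12.
σ₀² = 122.38² = 14976.8644, σ² = 233.48² = 54512.9104; σ² + n·σ₀² = 54512.9104 + 13·14976.8644 = 249212.1476.
Posterior mean = (μ₀/σ₀² + n·x̄/σ²)/(1/σ₀² + n/σ²) = (σ²·μ₀ + σ₀²·n·x̄)/(σ² + n·σ₀²) = (54512.9104·2562.25 + 14976.8644·33445.12)/249212.1476 = 640578731.754128/249212.1476 = 2570.4154.

2570.4154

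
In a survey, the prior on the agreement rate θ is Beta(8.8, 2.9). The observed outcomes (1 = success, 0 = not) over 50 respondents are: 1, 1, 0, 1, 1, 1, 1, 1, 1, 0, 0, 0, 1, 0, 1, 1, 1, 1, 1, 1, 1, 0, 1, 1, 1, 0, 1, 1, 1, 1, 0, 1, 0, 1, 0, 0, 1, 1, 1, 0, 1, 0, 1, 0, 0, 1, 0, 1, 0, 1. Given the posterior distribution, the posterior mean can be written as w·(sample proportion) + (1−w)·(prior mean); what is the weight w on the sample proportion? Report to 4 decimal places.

0.8104

The Beta prior is conjugate to a Binomial/Bernoulli likelihood; the update adds successes to α and failures to β.
Posterior mean = (α₀+k)/(α₀+β₀+n) = [n/(α₀+β₀+n)]·(k/n) + [(α₀+β₀)/(α₀+β₀+n)]·α₀/(α₀+β₀), so only n and the prior enter the weight.
The weight on the data is w = n/(α₀+β₀+n) = 50/(8.8+2.9+50) = 50/61.7 = 0.8104.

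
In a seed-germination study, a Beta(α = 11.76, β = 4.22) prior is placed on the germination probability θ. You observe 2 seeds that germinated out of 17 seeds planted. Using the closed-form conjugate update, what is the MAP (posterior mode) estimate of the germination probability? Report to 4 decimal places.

The Beta prior is conjugate to a Binomial/Bernoulli likelihood; the update adds successes to α and failures to β.
Posterior: Beta(α+k, β+n−k) = Beta(11.76+2, 4.22+15) = Beta(13.76, 19.22).
Mode of Beta(a,b) for a,b>1 is (a−1)/(a+b−2) = 12.76/30.98 = 0.4119.

0.4119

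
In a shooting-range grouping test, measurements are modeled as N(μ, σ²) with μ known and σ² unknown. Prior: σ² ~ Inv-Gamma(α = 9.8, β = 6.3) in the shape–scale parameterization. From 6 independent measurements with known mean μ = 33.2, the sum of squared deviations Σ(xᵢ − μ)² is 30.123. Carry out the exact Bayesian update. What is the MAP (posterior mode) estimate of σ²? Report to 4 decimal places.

With known mean μ and an Inverse-Gamma(α, β) prior on σ², the Normal likelihood is conjugate: posterior is Inv-Gamma(α + n/2, β + Σ(xᵢ−μ)²/2).
Posterior: Inv-Gamma(9.8 + 6/2, 6.3 + 30.123/2) = Inv-Gamma(12.80, 21.3615).
Mode = β/(α+1) = 21.3615/13.80 = 1.5479.

1.5479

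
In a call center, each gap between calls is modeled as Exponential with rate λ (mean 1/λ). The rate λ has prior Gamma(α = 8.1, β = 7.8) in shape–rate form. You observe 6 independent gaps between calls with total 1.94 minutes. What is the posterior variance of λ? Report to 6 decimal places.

0.148628

With a Gamma(shape α, rate β) prior on the exponential rate λ, the posterior after n observations with total T = Σxᵢ is Gamma(α+n, β+T).
Posterior: Gamma(8.1+6, 7.8+1.94) = Gamma(14.1, 9.74).
Var = α/β² = 0.148628.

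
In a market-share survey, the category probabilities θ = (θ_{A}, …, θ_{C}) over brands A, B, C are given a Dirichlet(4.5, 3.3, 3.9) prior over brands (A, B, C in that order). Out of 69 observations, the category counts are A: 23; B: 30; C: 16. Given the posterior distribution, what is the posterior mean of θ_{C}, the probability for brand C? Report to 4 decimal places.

0.2466

The Dirichlet prior is conjugate to the Multinomial likelihood: each posterior αⱼ = prior αⱼ + observed count nⱼ.
Posterior concentration: (27.5, 33.3, 19.9), total = 80.7.
E[θ_{C}|data] = α_{C}/Σα = 19.9/80.7 = 0.2466.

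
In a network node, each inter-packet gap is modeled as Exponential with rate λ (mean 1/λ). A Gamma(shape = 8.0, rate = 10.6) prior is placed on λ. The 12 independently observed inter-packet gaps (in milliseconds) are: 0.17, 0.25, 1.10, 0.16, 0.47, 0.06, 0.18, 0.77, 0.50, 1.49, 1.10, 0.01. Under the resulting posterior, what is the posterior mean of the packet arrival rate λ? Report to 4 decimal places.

With a Gamma(shape α, rate β) prior on the exponential rate λ, the posterior after n observations with total T = Σxᵢ is Gamma(α+n, β+T).
Sum of observations T = 6.26 milliseconds; n = 12.
Posterior: Gamma(8.0+12, 10.6+6.26) = Gamma(20.0, 16.86).
Posterior mean of λ = α/β = 20.0/16.86 = 1.1862.

1.1862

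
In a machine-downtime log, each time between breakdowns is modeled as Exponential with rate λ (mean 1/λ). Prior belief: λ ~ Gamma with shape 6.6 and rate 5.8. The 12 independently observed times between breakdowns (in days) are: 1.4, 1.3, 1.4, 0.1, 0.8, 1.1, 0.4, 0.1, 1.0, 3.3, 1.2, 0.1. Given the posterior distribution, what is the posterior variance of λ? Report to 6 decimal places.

With a Gamma(shape α, rate β) prior on the exponential rate λ, the posterior after n observations with total T = Σxᵢ is Gamma(α+n, β+T).
Sum of observations T = 12.2 days; n = 12.
Posterior: Gamma(6.6+12, 5.8+12.2) = Gamma(18.6, 18.0).
Var = α/β² = 0.057407.

0.057407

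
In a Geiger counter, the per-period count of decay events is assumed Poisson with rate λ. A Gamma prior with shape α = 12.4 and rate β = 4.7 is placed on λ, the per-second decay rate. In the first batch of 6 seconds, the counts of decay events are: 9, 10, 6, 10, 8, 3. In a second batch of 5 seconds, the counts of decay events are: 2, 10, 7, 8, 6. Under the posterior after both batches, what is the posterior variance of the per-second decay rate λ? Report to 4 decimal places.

With a Gamma(shape α, rate β) prior, the Poisson likelihood is conjugate: the posterior is Gamma(α + ΣXᵢ, β + n).
Batch 1: sum of counts S = 46 over n = 6 seconds.
After batch 1: Gamma(α+S, β+n) = Gamma(12.4+46, 4.7+6) = Gamma(58.4, 10.7).
Batch 2: sum of counts S = 33 over n = 5 seconds.
After batch 2: Gamma(α+S, β+n) = Gamma(58.4+33, 10.7+5) = Gamma(91.4, 15.7).
Var = α/β² = 91.4/15.7² = 0.3708.

0.3708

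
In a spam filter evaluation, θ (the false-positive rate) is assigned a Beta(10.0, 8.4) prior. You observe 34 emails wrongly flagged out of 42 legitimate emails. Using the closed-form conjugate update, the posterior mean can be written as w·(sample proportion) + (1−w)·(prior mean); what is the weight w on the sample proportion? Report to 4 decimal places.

The Beta prior is conjugate to a Binomial/Bernoulli likelihood; the update adds successes to α and failures to β.
Posterior mean = (α₀+k)/(α₀+β₀+n) = [n/(α₀+β₀+n)]·(k/n) + [(α₀+β₀)/(α₀+β₀+n)]·α₀/(α₀+β₀), so only n and the prior enter the weight.
The weight on the data is w = n/(α₀+β₀+n) = 42/(10.0+8.4+42) = 42/60.4 = 0.6954.

0.6954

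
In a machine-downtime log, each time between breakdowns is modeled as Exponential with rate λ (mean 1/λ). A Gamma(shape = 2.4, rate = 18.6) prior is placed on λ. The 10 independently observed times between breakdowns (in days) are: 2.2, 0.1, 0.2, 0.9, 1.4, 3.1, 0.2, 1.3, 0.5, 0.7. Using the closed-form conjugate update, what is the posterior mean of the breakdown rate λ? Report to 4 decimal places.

0.4247

With a Gamma(shape α, rate β) prior on the exponential rate λ, the posterior after n observations with total T = Σxᵢ is Gamma(α+n, β+T).
Sum of observations T = 10.6 days; n = 10.
Posterior: Gamma(2.4+10, 18.6+10.6) = Gamma(12.4, 29.2).
Posterior mean of λ = α/β = 12.4/29.2 = 0.4247.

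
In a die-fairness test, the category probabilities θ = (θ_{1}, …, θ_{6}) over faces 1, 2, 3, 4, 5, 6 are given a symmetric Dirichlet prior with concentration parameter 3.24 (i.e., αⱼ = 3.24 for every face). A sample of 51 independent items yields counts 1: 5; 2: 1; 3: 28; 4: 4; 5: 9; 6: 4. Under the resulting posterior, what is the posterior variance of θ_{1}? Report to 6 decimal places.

0.001446

The Dirichlet prior is conjugate to the Multinomial likelihood: each posterior αⱼ = prior αⱼ + observed count nⱼ.
Posterior concentration: (8.24, 4.24, 31.24, 7.24, 12.24, 7.24), total = 70.44.
Var[θ_j] = α_j(Σα−α_j)/((Σα)²(Σα+1)) = 8.24·62.20/(70.44²·71.44) = 0.001446.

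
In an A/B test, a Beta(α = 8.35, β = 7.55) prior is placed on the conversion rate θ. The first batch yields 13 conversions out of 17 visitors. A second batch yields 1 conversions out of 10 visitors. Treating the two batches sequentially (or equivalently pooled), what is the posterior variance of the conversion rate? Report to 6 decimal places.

0.005685

The Beta prior is conjugate to a Binomial/Bernoulli likelihood; the update adds successes to α and failures to β.
After batch 1: Beta(8.35+13, 7.55+4) = Beta(21.35, 11.55).
After batch 2: Beta(21.35+1, 11.55+9) = Beta(22.35, 20.55).
Var = αβ/((α+β)²(α+β+1)) = 22.35·20.55/(42.90²·43.90) = 0.005685.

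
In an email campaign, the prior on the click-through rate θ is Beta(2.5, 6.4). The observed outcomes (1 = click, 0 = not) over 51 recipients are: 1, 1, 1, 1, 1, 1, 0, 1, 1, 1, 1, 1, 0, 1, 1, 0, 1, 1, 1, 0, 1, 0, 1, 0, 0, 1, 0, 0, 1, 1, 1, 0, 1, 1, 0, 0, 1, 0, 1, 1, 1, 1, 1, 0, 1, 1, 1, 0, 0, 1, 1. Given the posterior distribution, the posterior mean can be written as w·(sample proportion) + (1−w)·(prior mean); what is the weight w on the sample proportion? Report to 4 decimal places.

0.8514

The Beta prior is conjugate to a Binomial/Bernoulli likelihood; the update adds successes to α and failures to β.
Posterior mean = (α₀+k)/(α₀+β₀+n) = [n/(α₀+β₀+n)]·(k/n) + [(α₀+β₀)/(α₀+β₀+n)]·α₀/(α₀+β₀), so only n and the prior enter the weight.
The weight on the data is w = n/(α₀+β₀+n) = 51/(2.5+6.4+51) = 51/59.9 = 0.8514.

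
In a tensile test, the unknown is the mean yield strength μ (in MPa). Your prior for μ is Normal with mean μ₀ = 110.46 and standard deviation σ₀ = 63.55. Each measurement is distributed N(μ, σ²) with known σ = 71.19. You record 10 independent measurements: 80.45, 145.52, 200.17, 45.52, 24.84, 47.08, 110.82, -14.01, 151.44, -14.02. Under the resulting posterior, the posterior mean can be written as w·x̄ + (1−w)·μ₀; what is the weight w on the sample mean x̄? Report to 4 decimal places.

For Normal data with known variance σ², a Normal(μ₀, σ₀²) prior on μ is conjugate. Posterior precision = 1/σ₀² + n/σ²; posterior mean is the precision-weighted average of μ₀ and x̄.
σ₀² = 63.55² = 4038.6025, σ² = 71.19² = 5068.0161. Prior precision 1/σ₀² = 1/4038.6025; data precision n/σ² = 10/5068.0161.
w = (n/σ²)/(1/σ₀² + n/σ²) = n·σ₀²/(σ² + n·σ₀²) = 10·4038.6025/(5068.0161 + 10·4038.6025) = 40386.025/45454.0411 = 0.8885.

0.8885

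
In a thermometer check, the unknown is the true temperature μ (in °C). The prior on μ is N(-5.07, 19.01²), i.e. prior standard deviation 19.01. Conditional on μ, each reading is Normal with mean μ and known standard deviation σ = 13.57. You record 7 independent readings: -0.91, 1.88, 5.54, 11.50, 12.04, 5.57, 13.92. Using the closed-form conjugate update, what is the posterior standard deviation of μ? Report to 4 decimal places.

For Normal data with known variance σ², a Normal(μ₀, σ₀²) prior on μ is conjugate. Posterior precision = 1/σ₀² + n/σ²; posterior mean is the precision-weighted average of μ₀ and x̄.
σ₀² = 19.01² = 361.3801, σ² = 13.57² = 184.1449; σ² + n·σ₀² = 184.1449 + 7·361.3801 = 2713.8056.
Posterior precision = 1/σ₀² + n/σ² = 1/361.3801 + 7/184.1449 = (σ² + n·σ₀²)/(σ₀²σ²) = 2713.8056/(361.3801·184.1449); posterior variance σₙ² = σ₀²σ²/(σ² + n·σ₀²) = 361.3801·184.1449/2713.8056 = 24.521396.
Posterior SD = √σₙ² = √(361.3801·184.1449/2713.8056) = 4.9519.

4.9519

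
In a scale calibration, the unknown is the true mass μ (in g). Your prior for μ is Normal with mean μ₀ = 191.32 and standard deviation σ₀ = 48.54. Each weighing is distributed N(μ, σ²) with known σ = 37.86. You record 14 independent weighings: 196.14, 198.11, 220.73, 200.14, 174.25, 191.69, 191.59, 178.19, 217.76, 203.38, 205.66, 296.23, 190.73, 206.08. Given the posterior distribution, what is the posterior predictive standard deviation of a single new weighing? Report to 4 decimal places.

For Normal data with known variance σ², a Normal(μ₀, σ₀²) prior on μ is conjugate. Posterior precision = 1/σ₀² + n/σ²; posterior mean is the precision-weighted average of μ₀ and x̄.
σ₀² = 48.54² = 2356.1316, σ² = 37.86² = 1433.3796; σ² + n·σ₀² = 1433.3796 + 14·2356.1316 = 34419.222.
Posterior precision = 1/σ₀² + n/σ² = 1/2356.1316 + 14/1433.3796 = (σ² + n·σ₀²)/(σ₀²σ²) = 34419.222/(2356.1316·1433.3796); posterior variance σₙ² = σ₀²σ²/(σ² + n·σ₀²) = 2356.1316·1433.3796/34419.222 = 98.120491.
Predictive variance for one new observation = σₙ² + σ² = 2356.1316·1433.3796/34419.222 + 1433.3796 = σ²·(σ₀² + 34419.222)/34419.222 = 1433.3796·36775.3536/34419.222 = 1531.500091; SD = √(1433.3796·36775.3536/34419.222) = 39.1344.

39.1344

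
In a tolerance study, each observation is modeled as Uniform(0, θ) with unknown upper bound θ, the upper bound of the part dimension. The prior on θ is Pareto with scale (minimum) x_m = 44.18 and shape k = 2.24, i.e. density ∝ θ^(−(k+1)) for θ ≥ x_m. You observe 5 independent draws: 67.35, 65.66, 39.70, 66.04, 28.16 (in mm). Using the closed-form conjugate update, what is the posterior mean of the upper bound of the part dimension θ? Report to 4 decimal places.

78.1433

A Pareto(scale x_m, shape k) prior on the upper bound θ of Uniform(0, θ) is conjugate: posterior is Pareto(max(x_m, max xᵢ), k + n).
Sample maximum = 67.35; prior scale x_m = 44.18 → posterior scale = max = 67.35.
Posterior shape = 2.24 + 5 = 7.24.
E[θ|data] = k·x_m/(k−1) = 7.24·67.35/6.24 = 78.1433.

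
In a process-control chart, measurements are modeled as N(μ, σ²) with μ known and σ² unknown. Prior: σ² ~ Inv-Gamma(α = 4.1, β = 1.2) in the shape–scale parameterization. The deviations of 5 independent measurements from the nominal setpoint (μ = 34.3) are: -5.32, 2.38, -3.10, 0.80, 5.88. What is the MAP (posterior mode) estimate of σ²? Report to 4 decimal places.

5.3415

With known mean μ and an Inverse-Gamma(α, β) prior on σ², the Normal likelihood is conjugate: posterior is Inv-Gamma(α + n/2, β + Σ(xᵢ−μ)²/2).
Σ(xᵢ−μ)² = (-5.32)² + (2.38)² + (-3.10)² + (0.80)² + (5.88)² = 78.7912.
Posterior: Inv-Gamma(4.1 + 5/2, 1.2 + 78.7912/2) = Inv-Gamma(6.60, 40.59560).
Mode = β/(α+1) = 40.59560/7.60 = 5.3415.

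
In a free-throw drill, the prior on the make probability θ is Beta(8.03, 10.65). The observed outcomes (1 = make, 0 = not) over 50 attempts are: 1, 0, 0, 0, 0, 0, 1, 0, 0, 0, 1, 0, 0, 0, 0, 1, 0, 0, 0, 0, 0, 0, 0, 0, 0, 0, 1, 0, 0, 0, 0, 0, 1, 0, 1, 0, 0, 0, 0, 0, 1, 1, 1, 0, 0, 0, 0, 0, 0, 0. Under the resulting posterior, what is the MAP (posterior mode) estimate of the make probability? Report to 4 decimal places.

The Beta prior is conjugate to a Binomial/Bernoulli likelihood; the update adds successes to α and failures to β.
Posterior: Beta(α+k, β+n−k) = Beta(8.03+10, 10.65+40) = Beta(18.03, 50.65).
Mode of Beta(a,b) for a,b>1 is (a−1)/(a+b−2) = 17.03/66.68 = 0.2554.

0.2554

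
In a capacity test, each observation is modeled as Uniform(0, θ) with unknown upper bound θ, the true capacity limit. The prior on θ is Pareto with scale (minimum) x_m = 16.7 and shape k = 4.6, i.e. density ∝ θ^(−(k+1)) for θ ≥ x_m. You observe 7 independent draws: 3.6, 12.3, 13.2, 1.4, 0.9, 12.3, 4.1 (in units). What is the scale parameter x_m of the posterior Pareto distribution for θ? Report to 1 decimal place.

A Pareto(scale x_m, shape k) prior on the upper bound θ of Uniform(0, θ) is conjugate: posterior is Pareto(max(x_m, max xᵢ), k + n).
Sample maximum = 13.2; prior scale x_m = 16.7 → posterior scale = max = 16.7.
Posterior shape = 4.6 + 7 = 11.6.
Posterior scale x_m = 16.7.

16.7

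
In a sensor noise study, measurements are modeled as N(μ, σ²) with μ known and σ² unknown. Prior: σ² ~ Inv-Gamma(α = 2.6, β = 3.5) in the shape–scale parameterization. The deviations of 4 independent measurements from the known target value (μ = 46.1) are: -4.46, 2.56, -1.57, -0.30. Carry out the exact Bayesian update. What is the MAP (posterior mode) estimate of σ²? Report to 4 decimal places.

With known mean μ and an Inverse-Gamma(α, β) prior on σ², the Normal likelihood is conjugate: posterior is Inv-Gamma(α + n/2, β + Σ(xᵢ−μ)²/2).
Σ(xᵢ−μ)² = (-4.46)² + (2.56)² + (-1.57)² + (-0.30)² = 29.0001.
Posterior: Inv-Gamma(2.6 + 4/2, 3.5 + 29.0001/2) = Inv-Gamma(4.60, 18.00005).
Mode = β/(α+1) = 18.00005/5.60 = 3.2143.

3.2143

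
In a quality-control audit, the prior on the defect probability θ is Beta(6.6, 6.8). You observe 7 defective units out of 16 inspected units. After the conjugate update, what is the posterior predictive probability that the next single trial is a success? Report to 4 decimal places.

The Beta prior is conjugate to a Binomial/Bernoulli likelihood; the update adds successes to α and failures to β.
Posterior: Beta(α+k, β+n−k) = Beta(6.6+7, 6.8+9) = Beta(13.6, 15.8).
For a single future Bernoulli trial, P(success | data) = α/(α+β) = 0.4626.

0.4626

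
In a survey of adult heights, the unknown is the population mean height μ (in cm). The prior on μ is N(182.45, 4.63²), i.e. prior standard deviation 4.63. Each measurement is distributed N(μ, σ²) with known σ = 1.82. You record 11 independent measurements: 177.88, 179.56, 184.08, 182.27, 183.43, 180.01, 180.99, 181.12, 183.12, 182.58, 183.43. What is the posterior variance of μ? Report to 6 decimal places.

For Normal data with known variance σ², a Normal(μ₀, σ₀²) prior on μ is conjugate. Posterior precision = 1/σ₀² + n/σ²; posterior mean is the precision-weighted average of μ₀ and x̄.
σ₀² = 4.63² = 21.4369, σ² = 1.82² = 3.3124; σ² + n·σ₀² = 3.3124 + 11·21.4369 = 239.1183.
Posterior precision = 1/σ₀² + n/σ² = 1/21.4369 + 11/3.3124 = (σ² + n·σ₀²)/(σ₀²σ²) = 239.1183/(21.4369·3.3124); posterior variance σₙ² = σ₀²σ²/(σ² + n·σ₀²) = 21.4369·3.3124/239.1183 = 0.296956.

0.296956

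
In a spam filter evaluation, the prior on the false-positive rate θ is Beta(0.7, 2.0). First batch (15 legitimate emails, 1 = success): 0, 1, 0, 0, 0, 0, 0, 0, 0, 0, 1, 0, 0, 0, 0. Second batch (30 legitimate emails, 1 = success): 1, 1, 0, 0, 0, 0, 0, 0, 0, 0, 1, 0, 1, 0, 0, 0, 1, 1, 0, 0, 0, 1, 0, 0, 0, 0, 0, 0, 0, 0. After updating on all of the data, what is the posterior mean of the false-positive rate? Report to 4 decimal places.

The Beta prior is conjugate to a Binomial/Bernoulli likelihood; the update adds successes to α and failures to β.
After batch 1: Beta(0.7+2, 2.0+13) = Beta(2.7, 15.0).
After batch 2: Beta(2.7+7, 15.0+23) = Beta(9.7, 38.0).
Posterior mean = α/(α+β) = 9.7/47.7 = 0.2034.

0.2034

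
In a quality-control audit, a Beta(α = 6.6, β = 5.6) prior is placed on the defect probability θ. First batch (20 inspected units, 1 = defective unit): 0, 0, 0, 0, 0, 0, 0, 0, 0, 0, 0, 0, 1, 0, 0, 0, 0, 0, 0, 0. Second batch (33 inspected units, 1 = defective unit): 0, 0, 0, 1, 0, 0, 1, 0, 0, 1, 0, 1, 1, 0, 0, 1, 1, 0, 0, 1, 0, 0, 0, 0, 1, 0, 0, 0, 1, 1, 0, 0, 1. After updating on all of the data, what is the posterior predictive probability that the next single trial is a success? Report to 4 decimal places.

The Beta prior is conjugate to a Binomial/Bernoulli likelihood; the update adds successes to α and failures to β.
After batch 1: Beta(6.6+1, 5.6+19) = Beta(7.6, 24.6).
After batch 2: Beta(7.6+12, 24.6+21) = Beta(19.6, 45.6).
For a single future Bernoulli trial, P(success | data) = α/(α+β) = 0.3006.

0.3006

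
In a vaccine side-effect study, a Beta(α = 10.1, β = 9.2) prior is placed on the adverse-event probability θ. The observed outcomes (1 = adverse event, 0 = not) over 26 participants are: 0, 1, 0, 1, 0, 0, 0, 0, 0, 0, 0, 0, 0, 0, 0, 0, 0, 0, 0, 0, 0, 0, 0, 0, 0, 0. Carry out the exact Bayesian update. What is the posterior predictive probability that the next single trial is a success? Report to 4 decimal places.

The Beta prior is conjugate to a Binomial/Bernoulli likelihood; the update adds successes to α and failures to β.
Posterior: Beta(α+k, β+n−k) = Beta(10.1+2, 9.2+24) = Beta(12.1, 33.2).
For a single future Bernoulli trial, P(success | data) = α/(α+β) = 0.2671.

0.2671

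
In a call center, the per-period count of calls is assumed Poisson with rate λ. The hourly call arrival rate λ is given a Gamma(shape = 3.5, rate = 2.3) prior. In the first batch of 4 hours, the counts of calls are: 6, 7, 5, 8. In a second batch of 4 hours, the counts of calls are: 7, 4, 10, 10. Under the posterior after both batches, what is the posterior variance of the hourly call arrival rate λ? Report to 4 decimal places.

With a Gamma(shape α, rate β) prior, the Poisson likelihood is conjugate: the posterior is Gamma(α + ΣXᵢ, β + n).
Batch 1: sum of counts S = 26 over n = 4 hours.
After batch 1: Gamma(α+S, β+n) = Gamma(3.5+26, 2.3+4) = Gamma(29.5, 6.3).
Batch 2: sum of counts S = 31 over n = 4 hours.
After batch 2: Gamma(α+S, β+n) = Gamma(29.5+31, 6.3+4) = Gamma(60.5, 10.3).
Var = α/β² = 60.5/10.3² = 0.5703.

0.5703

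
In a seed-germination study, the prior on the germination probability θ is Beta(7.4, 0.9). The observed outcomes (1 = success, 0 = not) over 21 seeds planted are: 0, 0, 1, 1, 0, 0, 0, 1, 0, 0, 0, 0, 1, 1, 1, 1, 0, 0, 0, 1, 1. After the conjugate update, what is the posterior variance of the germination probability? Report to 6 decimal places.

The Beta prior is conjugate to a Binomial/Bernoulli likelihood; the update adds successes to α and failures to β.
Posterior: Beta(α+k, β+n−k) = Beta(7.4+9, 0.9+12) = Beta(16.4, 12.9).
Var = αβ/((α+β)²(α+β+1)) = 16.4·12.9/(29.3²·30.3) = 0.008133.

0.008133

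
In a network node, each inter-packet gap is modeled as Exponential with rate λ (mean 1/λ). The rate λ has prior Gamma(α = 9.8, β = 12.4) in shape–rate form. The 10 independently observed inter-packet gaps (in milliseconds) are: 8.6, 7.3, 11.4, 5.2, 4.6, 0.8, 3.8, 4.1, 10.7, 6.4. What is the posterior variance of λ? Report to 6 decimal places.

With a Gamma(shape α, rate β) prior on the exponential rate λ, the posterior after n observations with total T = Σxᵢ is Gamma(α+n, β+T).
Sum of observations T = 62.9 milliseconds; n = 10.
Posterior: Gamma(9.8+10, 12.4+62.9) = Gamma(19.8, 75.3).
Var = α/β² = 0.003492.

0.003492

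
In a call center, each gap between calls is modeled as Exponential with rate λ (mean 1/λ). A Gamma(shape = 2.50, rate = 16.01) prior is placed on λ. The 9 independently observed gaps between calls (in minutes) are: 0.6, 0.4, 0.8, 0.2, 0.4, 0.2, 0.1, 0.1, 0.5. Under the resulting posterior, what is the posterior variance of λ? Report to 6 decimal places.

With a Gamma(shape α, rate β) prior on the exponential rate λ, the posterior after n observations with total T = Σxᵢ is Gamma(α+n, β+T).
Sum of observations T = 3.3 minutes; n = 9.
Posterior: Gamma(2.50+9, 16.01+3.3) = Gamma(11.50, 19.31).
Var = α/β² = 0.030841.

0.030841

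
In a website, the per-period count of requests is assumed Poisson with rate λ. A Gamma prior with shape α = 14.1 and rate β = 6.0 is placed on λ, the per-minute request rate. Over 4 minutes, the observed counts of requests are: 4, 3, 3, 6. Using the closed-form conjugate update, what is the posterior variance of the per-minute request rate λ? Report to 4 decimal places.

0.3010

With a Gamma(shape α, rate β) prior, the Poisson likelihood is conjugate: the posterior is Gamma(α + ΣXᵢ, β + n).
Sum of counts S = 16 over n = 4 minutes.
Posterior: Gamma(α+S, β+n) = Gamma(14.1+16, 6.0+4) = Gamma(30.1, 10.0).
Var = α/β² = 30.1/10.0² = 0.3010.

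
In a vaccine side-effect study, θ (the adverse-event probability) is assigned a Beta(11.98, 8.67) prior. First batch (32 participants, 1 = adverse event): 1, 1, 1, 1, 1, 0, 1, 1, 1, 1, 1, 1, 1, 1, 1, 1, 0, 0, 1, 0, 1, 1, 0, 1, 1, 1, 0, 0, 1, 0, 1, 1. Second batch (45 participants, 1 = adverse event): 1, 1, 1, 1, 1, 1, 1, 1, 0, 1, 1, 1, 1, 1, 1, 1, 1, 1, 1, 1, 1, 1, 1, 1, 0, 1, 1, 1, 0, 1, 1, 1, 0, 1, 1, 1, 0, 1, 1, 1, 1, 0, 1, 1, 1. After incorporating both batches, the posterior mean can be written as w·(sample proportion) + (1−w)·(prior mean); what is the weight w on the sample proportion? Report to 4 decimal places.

The Beta prior is conjugate to a Binomial/Bernoulli likelihood; the update adds successes to α and failures to β.
Total number of participants: n = 32 + 45 = 77.
Posterior mean = (α₀+k)/(α₀+β₀+n) = [n/(α₀+β₀+n)]·(k/n) + [(α₀+β₀)/(α₀+β₀+n)]·α₀/(α₀+β₀), so only n and the prior enter the weight.
The weight on the data is w = n/(α₀+β₀+n) = 77/(11.98+8.67+77) = 77/97.65 = 0.7885.

0.7885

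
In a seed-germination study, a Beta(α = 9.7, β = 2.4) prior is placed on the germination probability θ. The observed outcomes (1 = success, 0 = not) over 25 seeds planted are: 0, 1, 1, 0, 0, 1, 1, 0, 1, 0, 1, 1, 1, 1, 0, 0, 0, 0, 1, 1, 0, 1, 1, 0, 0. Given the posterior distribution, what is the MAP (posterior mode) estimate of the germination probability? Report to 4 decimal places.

0.6182

The Beta prior is conjugate to a Binomial/Bernoulli likelihood; the update adds successes to α and failures to β.
Posterior: Beta(α+k, β+n−k) = Beta(9.7+13, 2.4+12) = Beta(22.7, 14.4).
Mode of Beta(a,b) for a,b>1 is (a−1)/(a+b−2) = 21.7/35.1 = 0.6182.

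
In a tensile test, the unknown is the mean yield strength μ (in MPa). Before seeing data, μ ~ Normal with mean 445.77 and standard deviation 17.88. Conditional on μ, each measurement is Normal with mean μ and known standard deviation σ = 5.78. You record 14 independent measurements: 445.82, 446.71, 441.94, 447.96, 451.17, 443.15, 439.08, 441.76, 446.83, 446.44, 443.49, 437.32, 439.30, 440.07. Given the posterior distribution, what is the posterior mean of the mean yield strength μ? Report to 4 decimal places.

443.6615

For Normal data with known variance σ², a Normal(μ₀, σ₀²) prior on μ is conjugate. Posterior precision = 1/σ₀² + n/σ²; posterior mean is the precision-weighted average of μ₀ and x̄.
Σxᵢ = 445.82 + 446.71 + 441.94 + 447.96 + 451.17 + 443.15 + 439.08 + 441.76 + 446.83 + 446.44 + 443.49 + 437.32 + 439.30 + 440.07 = 6211.04, so n·x̄ = 6211.04.
σ₀² = 17.88² = 319.6944, σ² = 5.78² = 33.4084; σ² + n·σ₀² = 33.4084 + 14·319.6944 = 4509.13.
Posterior mean = (μ₀/σ₀² + n·x̄/σ²)/(1/σ₀² + n/σ²) = (σ²·μ₀ + σ₀²·n·x̄)/(σ² + n·σ₀²) = (33.4084·445.77 + 319.6944·6211.04)/4509.13 = 2000527.168644/4509.13 = 443.6615.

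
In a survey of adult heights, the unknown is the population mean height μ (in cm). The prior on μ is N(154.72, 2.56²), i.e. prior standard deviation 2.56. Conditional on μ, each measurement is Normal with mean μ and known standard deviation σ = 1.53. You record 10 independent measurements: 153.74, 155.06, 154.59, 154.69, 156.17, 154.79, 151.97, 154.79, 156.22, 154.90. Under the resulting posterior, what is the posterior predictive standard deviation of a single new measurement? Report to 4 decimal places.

For Normal data with known variance σ², a Normal(μ₀, σ₀²) prior on μ is conjugate. Posterior precision = 1/σ₀² + n/σ²; posterior mean is the precision-weighted average of μ₀ and x̄.
σ₀² = 2.56² = 6.5536, σ² = 1.53² = 2.3409; σ² + n·σ₀² = 2.3409 + 10·6.5536 = 67.8769.
Posterior precision = 1/σ₀² + n/σ² = 1/6.5536 + 10/2.3409 = (σ² + n·σ₀²)/(σ₀²σ²) = 67.8769/(6.5536·2.3409); posterior variance σₙ² = σ₀²σ²/(σ² + n·σ₀²) = 6.5536·2.3409/67.8769 = 0.226017.
Predictive variance for one new observation = σₙ² + σ² = 6.5536·2.3409/67.8769 + 2.3409 = σ²·(σ₀² + 67.8769)/67.8769 = 2.3409·74.4305/67.8769 = 2.566917; SD = √(2.3409·74.4305/67.8769) = 1.6022.

1.6022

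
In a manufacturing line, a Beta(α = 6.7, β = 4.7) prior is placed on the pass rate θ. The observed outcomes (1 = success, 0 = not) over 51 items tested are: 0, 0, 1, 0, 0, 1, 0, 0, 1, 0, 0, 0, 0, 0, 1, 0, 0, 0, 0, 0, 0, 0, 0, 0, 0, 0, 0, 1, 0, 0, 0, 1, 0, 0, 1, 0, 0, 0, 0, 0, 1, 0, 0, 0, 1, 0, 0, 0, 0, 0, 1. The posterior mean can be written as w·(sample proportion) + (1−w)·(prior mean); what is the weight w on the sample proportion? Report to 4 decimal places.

0.8173

The Beta prior is conjugate to a Binomial/Bernoulli likelihood; the update adds successes to α and failures to β.
Posterior mean = (α₀+k)/(α₀+β₀+n) = [n/(α₀+β₀+n)]·(k/n) + [(α₀+β₀)/(α₀+β₀+n)]·α₀/(α₀+β₀), so only n and the prior enter the weight.
The weight on the data is w = n/(α₀+β₀+n) = 51/(6.7+4.7+51) = 51/62.4 = 0.8173.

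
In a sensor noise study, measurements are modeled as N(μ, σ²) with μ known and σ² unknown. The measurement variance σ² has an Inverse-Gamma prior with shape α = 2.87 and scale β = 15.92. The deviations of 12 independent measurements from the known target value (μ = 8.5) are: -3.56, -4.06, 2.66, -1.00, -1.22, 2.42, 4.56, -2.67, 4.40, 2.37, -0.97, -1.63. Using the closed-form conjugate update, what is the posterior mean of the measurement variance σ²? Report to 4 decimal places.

With known mean μ and an Inverse-Gamma(α, β) prior on σ², the Normal likelihood is conjugate: posterior is Inv-Gamma(α + n/2, β + Σ(xᵢ−μ)²/2).
Σ(xᵢ−μ)² = (-3.56)² + (-4.06)² + (2.66)² + (-1.00)² + (-1.22)² + (2.42)² + (4.56)² + (-2.67)² + (4.40)² + (2.37)² + (-0.97)² + (-1.63)² = 101.0748.
Posterior: Inv-Gamma(2.87 + 12/2, 15.92 + 101.0748/2) = Inv-Gamma(8.87, 66.45740).
E[σ²|data] = β/(α−1) = 66.45740/7.87 = 8.4444.

8.4444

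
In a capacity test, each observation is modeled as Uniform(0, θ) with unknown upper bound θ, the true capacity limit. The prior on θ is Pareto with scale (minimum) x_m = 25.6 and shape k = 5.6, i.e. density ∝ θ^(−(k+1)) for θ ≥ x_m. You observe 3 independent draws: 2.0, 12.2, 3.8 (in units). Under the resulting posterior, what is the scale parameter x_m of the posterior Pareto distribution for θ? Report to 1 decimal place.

A Pareto(scale x_m, shape k) prior on the upper bound θ of Uniform(0, θ) is conjugate: posterior is Pareto(max(x_m, max xᵢ), k + n).
Sample maximum = 12.2; prior scale x_m = 25.6 → posterior scale = max = 25.6.
Posterior shape = 5.6 + 3 = 8.6.
Posterior scale x_m = 25.6.

25.6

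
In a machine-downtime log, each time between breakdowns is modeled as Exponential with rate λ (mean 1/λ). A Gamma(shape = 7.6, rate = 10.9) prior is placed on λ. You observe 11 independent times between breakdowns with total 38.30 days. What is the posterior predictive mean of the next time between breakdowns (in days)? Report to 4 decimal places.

With a Gamma(shape α, rate β) prior on the exponential rate λ, the posterior after n observations with total T = Σxᵢ is Gamma(α+n, β+T).
Posterior: Gamma(7.6+11, 10.9+38.30) = Gamma(18.6, 49.20).
The predictive distribution for the next observation is Lomax; its mean is β/(α−1) = 49.20/17.6 = 2.7955.

2.7955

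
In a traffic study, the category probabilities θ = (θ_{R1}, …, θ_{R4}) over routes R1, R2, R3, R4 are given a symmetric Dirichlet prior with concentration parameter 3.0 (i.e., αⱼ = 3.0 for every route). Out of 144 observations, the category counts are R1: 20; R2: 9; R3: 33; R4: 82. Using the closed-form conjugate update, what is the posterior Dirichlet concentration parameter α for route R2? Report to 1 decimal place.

The Dirichlet prior is conjugate to the Multinomial likelihood: each posterior αⱼ = prior αⱼ + observed count nⱼ.
Posterior concentration: (23.0, 12.0, 36.0, 85.0), total = 156.0.
α_{R2} = 3.0 + 9 = 12.0.

12.0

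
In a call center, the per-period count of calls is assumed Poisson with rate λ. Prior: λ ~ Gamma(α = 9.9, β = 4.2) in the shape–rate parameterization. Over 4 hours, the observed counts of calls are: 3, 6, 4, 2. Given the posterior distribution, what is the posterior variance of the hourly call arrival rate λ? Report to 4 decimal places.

0.3703

With a Gamma(shape α, rate β) prior, the Poisson likelihood is conjugate: the posterior is Gamma(α + ΣXᵢ, β + n).
Sum of counts S = 15 over n = 4 hours.
Posterior: Gamma(α+S, β+n) = Gamma(9.9+15, 4.2+4) = Gamma(24.9, 8.2).
Var = α/β² = 24.9/8.2² = 0.3703.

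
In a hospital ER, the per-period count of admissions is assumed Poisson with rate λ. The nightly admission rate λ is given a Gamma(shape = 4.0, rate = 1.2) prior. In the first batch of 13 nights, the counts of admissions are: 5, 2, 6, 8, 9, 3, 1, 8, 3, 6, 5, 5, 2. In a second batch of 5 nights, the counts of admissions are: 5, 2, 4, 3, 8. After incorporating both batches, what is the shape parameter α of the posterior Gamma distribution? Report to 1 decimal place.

89.0

With a Gamma(shape α, rate β) prior, the Poisson likelihood is conjugate: the posterior is Gamma(α + ΣXᵢ, β + n).
Batch 1: sum of counts S = 63 over n = 13 nights.
After batch 1: Gamma(α+S, β+n) = Gamma(4.0+63, 1.2+13) = Gamma(67.0, 14.2).
Batch 2: sum of counts S = 22 over n = 5 nights.
After batch 2: Gamma(α+S, β+n) = Gamma(67.0+22, 14.2+5) = Gamma(89.0, 19.2).
Posterior α = 89.0.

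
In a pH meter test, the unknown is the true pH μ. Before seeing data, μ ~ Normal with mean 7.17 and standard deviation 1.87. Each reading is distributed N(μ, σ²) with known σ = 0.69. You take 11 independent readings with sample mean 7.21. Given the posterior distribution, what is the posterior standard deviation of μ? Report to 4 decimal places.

For Normal data with known variance σ², a Normal(μ₀, σ₀²) prior on μ is conjugate. Posterior precision = 1/σ₀² + n/σ²; posterior mean is the precision-weighted average of μ₀ and x̄.
σ₀² = 1.87² = 3.4969, σ² = 0.69² = 0.4761; σ² + n·σ₀² = 0.4761 + 11·3.4969 = 38.942.
Posterior precision = 1/σ₀² + n/σ² = 1/3.4969 + 11/0.4761 = (σ² + n·σ₀²)/(σ₀²σ²) = 38.942/(3.4969·0.4761); posterior variance σₙ² = σ₀²σ²/(σ² + n·σ₀²) = 3.4969·0.4761/38.942 = 0.042753.
Posterior SD = √σₙ² = √(3.4969·0.4761/38.942) = 0.2068.

0.2068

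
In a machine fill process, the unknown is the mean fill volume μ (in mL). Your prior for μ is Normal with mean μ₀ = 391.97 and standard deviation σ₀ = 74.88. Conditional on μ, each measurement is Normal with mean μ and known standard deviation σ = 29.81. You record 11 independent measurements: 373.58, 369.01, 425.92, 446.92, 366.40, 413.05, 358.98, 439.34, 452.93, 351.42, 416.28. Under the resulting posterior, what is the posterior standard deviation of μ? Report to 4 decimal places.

For Normal data with known variance σ², a Normal(μ₀, σ₀²) prior on μ is conjugate. Posterior precision = 1/σ₀² + n/σ²; posterior mean is the precision-weighted average of μ₀ and x̄.
σ₀² = 74.88² = 5607.0144, σ² = 29.81² = 888.6361; σ² + n·σ₀² = 888.6361 + 11·5607.0144 = 62565.7945.
Posterior precision = 1/σ₀² + n/σ² = 1/5607.0144 + 11/888.6361 = (σ² + n·σ₀²)/(σ₀²σ²) = 62565.7945/(5607.0144·888.6361); posterior variance σₙ² = σ₀²σ²/(σ² + n·σ₀²) = 5607.0144·888.6361/62565.7945 = 79.637691.
Posterior SD = √σₙ² = √(5607.0144·888.6361/62565.7945) = 8.9240.

8.9240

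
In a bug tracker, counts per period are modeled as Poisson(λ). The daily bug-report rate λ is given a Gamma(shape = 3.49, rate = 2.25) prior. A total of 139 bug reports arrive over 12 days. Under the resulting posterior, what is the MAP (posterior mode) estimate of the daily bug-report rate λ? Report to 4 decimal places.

9.9291

With a Gamma(shape α, rate β) prior, the Poisson likelihood is conjugate: the posterior is Gamma(α + ΣXᵢ, β + n).
Posterior: Gamma(α+S, β+n) = Gamma(3.49+139, 2.25+12) = Gamma(142.49, 14.25).
Mode of Gamma(α,β) for α≥1 is (α−1)/β = 141.49/14.25 = 9.9291.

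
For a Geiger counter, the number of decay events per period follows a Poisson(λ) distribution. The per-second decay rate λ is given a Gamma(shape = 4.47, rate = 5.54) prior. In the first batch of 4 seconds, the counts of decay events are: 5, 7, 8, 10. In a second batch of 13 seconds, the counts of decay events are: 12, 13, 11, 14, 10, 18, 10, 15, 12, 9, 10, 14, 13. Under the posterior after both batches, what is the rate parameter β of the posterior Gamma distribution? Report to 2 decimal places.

22.54

With a Gamma(shape α, rate β) prior, the Poisson likelihood is conjugate: the posterior is Gamma(α + ΣXᵢ, β + n).
Batch 1: sum of counts S = 30 over n = 4 seconds.
After batch 1: Gamma(α+S, β+n) = Gamma(4.47+30, 5.54+4) = Gamma(34.47, 9.54).
Batch 2: sum of counts S = 161 over n = 13 seconds.
After batch 2: Gamma(α+S, β+n) = Gamma(34.47+161, 9.54+13) = Gamma(195.47, 22.54).
Posterior β = 22.54.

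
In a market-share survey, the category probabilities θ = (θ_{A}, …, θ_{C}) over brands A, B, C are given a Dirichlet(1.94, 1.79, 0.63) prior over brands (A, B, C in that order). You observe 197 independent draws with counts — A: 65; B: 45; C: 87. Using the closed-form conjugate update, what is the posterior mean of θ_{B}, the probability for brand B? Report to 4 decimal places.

The Dirichlet prior is conjugate to the Multinomial likelihood: each posterior αⱼ = prior αⱼ + observed count nⱼ.
Posterior concentration: (66.94, 46.79, 87.63), total = 201.36.
E[θ_{B}|data] = α_{B}/Σα = 46.79/201.36 = 0.2324.

0.2324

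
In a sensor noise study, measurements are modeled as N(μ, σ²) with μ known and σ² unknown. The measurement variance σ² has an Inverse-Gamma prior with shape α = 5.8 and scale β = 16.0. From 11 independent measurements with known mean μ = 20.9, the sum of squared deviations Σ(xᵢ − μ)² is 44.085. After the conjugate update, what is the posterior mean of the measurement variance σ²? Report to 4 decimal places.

With known mean μ and an Inverse-Gamma(α, β) prior on σ², the Normal likelihood is conjugate: posterior is Inv-Gamma(α + n/2, β + Σ(xᵢ−μ)²/2).
Posterior: Inv-Gamma(5.8 + 11/2, 16.0 + 44.085/2) = Inv-Gamma(11.30, 38.0425).
E[σ²|data] = β/(α−1) = 38.0425/10.30 = 3.6934.

3.6934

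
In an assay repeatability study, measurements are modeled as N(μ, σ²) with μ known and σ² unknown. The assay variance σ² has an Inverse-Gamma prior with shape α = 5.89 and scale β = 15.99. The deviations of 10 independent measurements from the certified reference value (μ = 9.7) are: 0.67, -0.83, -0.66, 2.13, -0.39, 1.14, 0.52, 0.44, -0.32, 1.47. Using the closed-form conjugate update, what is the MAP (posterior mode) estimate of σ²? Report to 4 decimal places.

With known mean μ and an Inverse-Gamma(α, β) prior on σ², the Normal likelihood is conjugate: posterior is Inv-Gamma(α + n/2, β + Σ(xᵢ−μ)²/2).
Σ(xᵢ−μ)² = (0.67)² + (-0.83)² + (-0.66)² + (2.13)² + (-0.39)² + (1.14)² + (0.52)² + (0.44)² + (-0.32)² + (1.47)² = 10.2893.
Posterior: Inv-Gamma(5.89 + 10/2, 15.99 + 10.2893/2) = Inv-Gamma(10.89, 21.13465).
Mode = β/(α+1) = 21.13465/11.89 = 1.7775.

1.7775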